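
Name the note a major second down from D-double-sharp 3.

C-double-sharp 3

Two letter names down from D: C.
A major second spans 2 semitones, so from D##3 the target pitch is C##3.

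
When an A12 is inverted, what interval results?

First reduce the compound augmented twelfth to its simple form, an augmented fifth.
The rule of nine gives the new number: 9 − 5 = 4, so a fifth becomes a fourth.
The quality also flips — augmented becomes diminished — giving a diminished fourth.

diminished fourth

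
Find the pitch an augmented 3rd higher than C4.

The third takes the letter from C up to E.
An augmented third spans 5 semitones, so from C4 the target pitch is E#4.

E#4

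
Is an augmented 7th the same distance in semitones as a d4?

An augmented seventh is 12 semitones but a diminished fourth is 4 semitones — different sizes.

No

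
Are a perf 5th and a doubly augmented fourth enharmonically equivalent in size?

Yes

A perfect fifth spans 7 semitones, and a doubly augmented fourth also spans 7 semitones — they're enharmonic.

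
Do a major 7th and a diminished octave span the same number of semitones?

A major seventh spans 11 semitones, and a diminished octave also spans 11 semitones — they're enharmonic.

Yes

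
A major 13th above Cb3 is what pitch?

Counting six letter names plus an octave up from C lands on A.
A major thirteenth spans 21 semitones, so from Cb3 the target pitch is Ab4.

Ab4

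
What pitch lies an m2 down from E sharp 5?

Counting two letter names down from E lands on D.
A minor second spans 1 semitone, so from E#5 the target pitch is D##5.

D double-sharp 5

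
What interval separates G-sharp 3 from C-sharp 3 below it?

perfect 5th

Descending from G#3 to C#3 is the same interval as ascending C#3 to G#3.
C to G spans five letter names (C-D-E-F-G) — that makes it a fifth of some quality.
The perfect fifth spans 7 semitones, and C#3 to G#3 is exactly 7 semitones — so this is a perfect fifth.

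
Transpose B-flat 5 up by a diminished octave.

B-double-flat 6

An octave keeps the letter name B, an octave up from B.
A diminished octave spans 11 semitones, so from Bb5 the target pitch is Bbb6.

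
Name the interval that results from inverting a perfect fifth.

Inverted interval numbers add to nine, so a fifth pairs with a fourth (5 + 4 = 9).
Quality inverts too: perfect stays perfect. That makes the inversion a perfect fourth.

perfect fourth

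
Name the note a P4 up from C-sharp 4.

F-sharp 4

The fourth takes the letter from C up to F.
A perfect fourth is 5 semitones; 5 semitones up from C#4 gives F#4.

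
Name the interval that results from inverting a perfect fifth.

Interval numbers invert to sum to nine: 5 + 4 = 9, so a fifth inverts to a fourth.
The quality also flips — perfect stays perfect — giving a perfect fourth.

perfect fourth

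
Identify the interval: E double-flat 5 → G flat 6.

E to G spans three letter names (E-F-G), plus an octave — that makes it a tenth of some quality.
Counting semitones, Ebb5→Gb6 is 16, which is the major tenth.
(Equivalently, a compound major third: a major third plus an octave.)

M10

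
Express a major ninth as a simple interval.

major 2nd

Subtracting seven from the interval number removes an octave: 9 − 7 = 2.
Quality carries through unchanged, so the simple form is a major second.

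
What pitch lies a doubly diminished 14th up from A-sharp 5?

G-flat 7

The fourteenth's letter: A up seven letter names plus an octave → G.
A doubly diminished fourteenth spans 20 semitones, so from A#5 the target pitch is Gb7.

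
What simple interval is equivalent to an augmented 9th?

Take out an octave (7 from the number): 9 − 7 = 2.
That makes an augmented ninth a compound augmented second — an octave plus an augmented second.

augmented second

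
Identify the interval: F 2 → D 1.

minor tenth

Descending from F2 to D1 is the same interval as ascending D1 to F2.
D to F spans three letter names (D-E-F), plus an octave, so the interval is some kind of tenth.
D1 to F2 is 15 semitones, a half step short of the major tenth (16), so this is minor.
(Equivalently, a compound minor third: a minor third plus an octave.)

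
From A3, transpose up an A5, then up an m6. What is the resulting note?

C#5

An augmented fifth up from A3 is E#4.
Up a minor sixth from E#4: C#5 (8 semitones up).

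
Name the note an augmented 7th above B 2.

A-double-sharp 3

The seventh takes the letter from B up to A.
Moving 12 semitones up from B2 (the size of an augmented seventh) reaches A##3.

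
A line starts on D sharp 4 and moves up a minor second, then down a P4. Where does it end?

D#4 up a minor second → E4 (1 semitone).
Down a perfect fourth from E4: B3 (5 semitones down).

B 3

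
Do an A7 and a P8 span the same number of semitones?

An augmented seventh spans 12 semitones, and a perfect octave also spans 12 semitones — they're enharmonic.

Yes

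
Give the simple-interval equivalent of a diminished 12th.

Subtracting seven from the interval number removes an octave: 12 − 7 = 5.
So a diminished twelfth is an octave plus a diminished fifth. The quality is unchanged.

diminished fifth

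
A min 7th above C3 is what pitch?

Counting seven letter names up from C lands on B.
Moving 10 semitones up from C3 (the size of a minor seventh) reaches Bb3.

Bb3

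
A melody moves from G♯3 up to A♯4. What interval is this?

G to A spans two letter names (G-A), plus an octave, so the interval is some kind of ninth.
The major ninth spans 14 semitones, and G#3 to A#4 is exactly 14 semitones — so this is a major ninth.
(Equivalently, a compound major second: a major second plus an octave.)

major ninth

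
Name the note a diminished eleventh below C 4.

G-sharp 2

Four letters down from C (plus an octave) reaches G.
Moving 16 semitones down from C4 (the size of a diminished eleventh) reaches G#2.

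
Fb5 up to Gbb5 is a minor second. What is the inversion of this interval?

Interval numbers invert to sum to nine: 2 + 7 = 9, so a second inverts to a seventh.
The quality also flips — minor becomes major — giving a major seventh.

M7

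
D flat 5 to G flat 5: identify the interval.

perfect fourth

D to G spans four letter names (D-E-F-G), so the interval is some kind of fourth.
The perfect fourth spans 5 semitones, and Db5 to Gb5 is exactly 5 semitones — so this is a perfect fourth.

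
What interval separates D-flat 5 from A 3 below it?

Descending from Db5 to A3 is the same interval as ascending A3 to Db5.
A to D spans four letter names (A-B-C-D), plus an octave: an eleventh.
A3 to Db5 spans 16 semitones — one semitone narrower than the perfect eleventh (17) — giving a diminished eleventh.
(Equivalently, a compound diminished fourth: a diminished fourth plus an octave.)

diminished 11th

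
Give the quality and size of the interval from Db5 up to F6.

D to F spans three letter names (D-E-F), plus an octave: a tenth.
The major tenth spans 16 semitones, and Db5 to F6 is exactly 16 semitones — so this is a major tenth.
(Equivalently, a compound major third: a major third plus an octave.)

M10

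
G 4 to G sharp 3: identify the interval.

diminished octave

Descending from G4 to G#3 is the same interval as ascending G#3 to G4.
G to G is the same letter name, plus an octave — that makes it an octave of some quality.
A perfect octave would be 12 semitones; G#3 to G4 is 11, one semitone narrower, so the interval is diminished.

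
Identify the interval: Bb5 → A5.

m2

Descending from Bb5 to A5 is the same interval as ascending A5 to Bb5.
A to B spans two letter names (A-B): a second.
At 1 semitone, A5→Bb5 falls one short of a major second: minor.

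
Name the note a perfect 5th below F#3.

B2

Counting five letter names down from F lands on B.
Moving 7 semitones down from F#3 (the size of a perfect fifth) reaches B2.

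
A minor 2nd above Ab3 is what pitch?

The second takes the letter from A up to B.
A minor second is 1 semitone; 1 semitone up from Ab3 gives Bbb3.

Bbb3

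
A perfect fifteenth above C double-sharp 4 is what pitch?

A fifteenth keeps the letter name C, two octaves up from C.
A perfect fifteenth spans 24 semitones, so from C##4 the target pitch is C##6.

C double-sharp 6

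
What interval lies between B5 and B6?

perfect octave

B to B is the same letter name, plus an octave: an octave.
The perfect octave spans 12 semitones, and B5 to B6 is exactly 12 semitones — so this is a perfect octave.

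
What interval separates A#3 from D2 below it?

augmented twelfth

Descending from A#3 to D2 is the same interval as ascending D2 to A#3.
D to A spans five letter names (D-E-F-G-A), plus an octave — that makes it a twelfth of some quality.
A perfect twelfth would be 19 semitones; D2 to A#3 is 20, one semitone wider, so the interval is augmented.
(Equivalently, a compound augmented fifth: an augmented fifth plus an octave.)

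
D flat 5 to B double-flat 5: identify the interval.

minor sixth

D to B spans six letter names (D-E-F-G-A-B) — that makes it a sixth of some quality.
At 8 semitones, Db5→Bbb5 falls one short of a major sixth: minor.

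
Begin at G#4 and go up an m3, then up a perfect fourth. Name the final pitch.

G#4 up a minor third → B4 (3 semitones).
B4 up a perfect fourth → E5 (5 semitones).

E5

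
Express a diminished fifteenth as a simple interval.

diminished 8th

Each octave removed subtracts seven from the number: 15 − 7 = 8.
Quality carries through unchanged, so the simple form is a diminished octave.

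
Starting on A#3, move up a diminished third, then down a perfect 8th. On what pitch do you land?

Up a diminished third from A#3: C4 (2 semitones up).
Down a perfect octave from C4: C3 (12 semitones down).

C3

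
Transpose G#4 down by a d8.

For an octave the letter name doesn't change: still G, an octave down.
A diminished octave is 11 semitones; 11 semitones down from G#4 gives G##3.

G##3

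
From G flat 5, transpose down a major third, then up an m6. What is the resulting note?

C double-flat 6

A major third down from Gb5 is Ebb5.
A minor sixth up from Ebb5 is Cbb6.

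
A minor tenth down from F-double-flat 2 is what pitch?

D-double-flat 1

Three letters down from F (plus an octave) reaches D.
A minor tenth is 15 semitones; 15 semitones down from Fbb2 gives Dbb1.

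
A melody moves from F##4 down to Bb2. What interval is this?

Descending from F##4 to Bb2 is the same interval as ascending Bb2 to F##4.
B to F spans five letter names (B-C-D-E-F), plus an octave — that makes it a twelfth of some quality.
A perfect twelfth would be 19 semitones; Bb2 to F##4 is 21, two semitones wider, so the interval is doubly augmented.
(Equivalently, a compound doubly augmented fifth: a doubly augmented fifth plus an octave.)

AA12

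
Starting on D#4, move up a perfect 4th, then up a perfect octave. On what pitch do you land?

G#5

Up a perfect fourth from D#4: G#4 (5 semitones up).
Up a perfect octave from G#4: G#5 (12 semitones up).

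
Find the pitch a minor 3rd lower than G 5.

E 5

Counting three letter names down from G lands on E.
A minor third spans 3 semitones, so from G5 the target pitch is E5.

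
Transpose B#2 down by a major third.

The third takes the letter from B down to G.
A major third is 4 semitones; 4 semitones down from B#2 gives G#2.

G#2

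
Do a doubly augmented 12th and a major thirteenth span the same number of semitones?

Yes

A doubly augmented twelfth = 21 semitones = a major thirteenth; enharmonically equal.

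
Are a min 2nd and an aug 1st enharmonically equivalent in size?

Both span 1 semitone: a minor second and an augmented unison are the same chromatic distance.

Yes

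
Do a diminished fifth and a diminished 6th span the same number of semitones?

A diminished fifth spans 6 semitones; a diminished sixth spans 7 semitones. They differ by 1.

No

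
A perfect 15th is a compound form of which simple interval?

P8

Subtracting seven from the interval number removes an octave: 15 − 7 = 8.
That makes a perfect fifteenth a compound perfect octave — an octave plus a perfect octave.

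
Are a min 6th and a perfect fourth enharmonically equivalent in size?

A minor sixth is 8 semitones but a perfect fourth is 5 semitones — different sizes.

No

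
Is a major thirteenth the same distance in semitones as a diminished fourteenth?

A major thirteenth spans 21 semitones, and a diminished fourteenth also spans 21 semitones — they're enharmonic.

Yes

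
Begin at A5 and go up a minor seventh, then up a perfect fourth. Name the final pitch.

A5 up a minor seventh → G6 (10 semitones).
A perfect fourth up from G6 is C7.

C7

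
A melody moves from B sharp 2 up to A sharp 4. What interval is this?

B to A spans seven letter names (B-C-D-E-F-G-A), plus an octave — that makes it a fourteenth of some quality.
A major fourteenth would be 23 semitones, but B#2 to A#4 is 22 — one semitone narrower, making it a minor fourteenth.
(Equivalently, a compound minor seventh: a minor seventh plus an octave.)

minor fourteenth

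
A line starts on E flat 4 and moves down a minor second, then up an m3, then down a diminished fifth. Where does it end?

B 3

Down a minor second from Eb4: D4 (1 semitone down).
A minor third up from D4 is F4.
F4 down a diminished fifth → B3 (6 semitones).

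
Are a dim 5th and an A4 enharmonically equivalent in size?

Yes

A diminished fifth spans 6 semitones, and an augmented fourth also spans 6 semitones — they're enharmonic.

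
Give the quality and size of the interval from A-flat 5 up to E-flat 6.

perfect fifth

A to E spans five letter names (A-B-C-D-E) — that makes it a fifth of some quality.
Ab5 to Eb6 is 7 semitones, matching the perfect fifth exactly, so the quality is perfect.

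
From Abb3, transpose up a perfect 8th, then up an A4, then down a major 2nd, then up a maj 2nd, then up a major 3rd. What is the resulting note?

A perfect octave up from Abb3 is Abb4.
Abb4 up an augmented fourth → Db5 (6 semitones).
A major second down from Db5 is Cb5.
Cb5 up a major second → Db5 (2 semitones).
Up a major third from Db5: F5 (4 semitones up).

F5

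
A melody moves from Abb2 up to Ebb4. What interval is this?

A to E spans five letter names (A-B-C-D-E), plus an octave — that makes it a twelfth of some quality.
Counting semitones, Abb2→Ebb4 is 19, which is the perfect twelfth.
(Equivalently, a compound perfect fifth: a perfect fifth plus an octave.)

perfect twelfth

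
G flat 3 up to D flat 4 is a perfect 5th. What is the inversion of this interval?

Inverted interval numbers add to nine, so a fifth pairs with a fourth (5 + 4 = 9).
Quality inverts too: perfect stays perfect. That makes the inversion a perfect fourth.

perfect fourth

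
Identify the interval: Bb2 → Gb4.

m13

B to G spans six letter names (B-C-D-E-F-G), plus an octave, so the interval is some kind of thirteenth.
At 20 semitones, Bb2→Gb4 falls one short of a major thirteenth: minor.
(Equivalently, a compound minor sixth: a minor sixth plus an octave.)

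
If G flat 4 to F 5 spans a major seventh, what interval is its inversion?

minor 2nd

Inverted interval numbers add to nine, so a seventh pairs with a second (7 + 2 = 9).
And major becomes minor under inversion, so we get a minor second.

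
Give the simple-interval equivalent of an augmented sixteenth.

augmented second

Take out 2 octaves (14 from the number): 16 − 14 = 2.
That makes an augmented sixteenth a compound augmented second — 2 octaves plus an augmented second.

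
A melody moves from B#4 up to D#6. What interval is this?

minor tenth

B to D spans three letter names (B-C-D), plus an octave, so the interval is some kind of tenth.
B#4 to D#6 is 15 semitones, a half step short of the major tenth (16), so this is minor.
(Equivalently, a compound minor third: a minor third plus an octave.)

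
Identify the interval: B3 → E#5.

augmented eleventh

B to E spans four letter names (B-C-D-E), plus an octave: an eleventh.
A perfect eleventh would be 17 semitones; B3 to E#5 is 18, one semitone wider, so the interval is augmented.
(Equivalently, a compound augmented fourth: an augmented fourth plus an octave.)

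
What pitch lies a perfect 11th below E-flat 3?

The eleventh's letter: E down four letter names plus an octave → B.
A perfect eleventh is 17 semitones; 17 semitones down from Eb3 gives Bb1.

B-flat 1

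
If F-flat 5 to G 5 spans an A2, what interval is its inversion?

d7

Interval numbers invert to sum to nine: 2 + 7 = 9, so a second inverts to a seventh.
Quality inverts too: augmented becomes diminished. That makes the inversion a diminished seventh.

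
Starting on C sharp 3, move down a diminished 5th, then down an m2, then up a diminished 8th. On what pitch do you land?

E sharp 3

A diminished fifth down from C#3 is F##2.
A minor second down from F##2 is E##2.
A diminished octave up from E##2 is E#3.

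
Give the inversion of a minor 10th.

major sixth

First reduce the compound minor tenth to its simple form, a minor third.
Interval numbers invert to sum to nine: 3 + 6 = 9, so a third inverts to a sixth.
The quality also flips — minor becomes major — giving a major sixth.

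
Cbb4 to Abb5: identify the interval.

C to A spans six letter names (C-D-E-F-G-A), plus an octave — that makes it a thirteenth of some quality.
Cbb4 to Abb5 is 21 semitones, matching the major thirteenth exactly, so the quality is major.
(Equivalently, a compound major sixth: a major sixth plus an octave.)

major 13th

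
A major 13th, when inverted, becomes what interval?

First reduce the compound major thirteenth to its simple form, a major sixth.
Interval numbers invert to sum to nine: 6 + 3 = 9, so a sixth inverts to a third.
And major becomes minor under inversion, so we get a minor third.

minor 3rd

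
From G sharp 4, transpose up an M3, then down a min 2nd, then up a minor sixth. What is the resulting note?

F double-sharp 5

Up a major third from G#4: B#4 (4 semitones up).
Down a minor second from B#4: A##4 (1 semitone down).
Up a minor sixth from A##4: F##5 (8 semitones up).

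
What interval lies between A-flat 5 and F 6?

A to F spans six letter names (A-B-C-D-E-F), so the interval is some kind of sixth.
The major sixth spans 9 semitones, and Ab5 to F6 is exactly 9 semitones — so this is a major sixth.

M6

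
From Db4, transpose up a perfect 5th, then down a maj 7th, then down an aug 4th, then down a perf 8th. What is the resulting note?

A perfect fifth up from Db4 is Ab4.
A major seventh down from Ab4 is Bbb3.
Down an augmented fourth from Bbb3: Fbb3 (6 semitones down).
Down a perfect octave from Fbb3: Fbb2 (12 semitones down).

Fbb2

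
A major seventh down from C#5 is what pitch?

D4

The seventh takes the letter from C down to D.
A major seventh spans 11 semitones, so from C#5 the target pitch is D4.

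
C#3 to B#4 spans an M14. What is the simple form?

Each octave removed subtracts seven from the number: 14 − 7 = 7.
Quality carries through unchanged, so the simple form is a major seventh.

M7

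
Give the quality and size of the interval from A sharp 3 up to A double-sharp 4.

augmented octave

A to A is the same letter name, plus an octave, so the interval is some kind of octave.
A perfect octave would be 12 semitones; A#3 to A##4 is 13, one semitone wider, so the interval is augmented.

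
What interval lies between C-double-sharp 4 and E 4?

d3

C to E spans three letter names (C-D-E) — that makes it a third of some quality.
The major third is 4 semitones; here we have 2, two semitones narrower: diminished.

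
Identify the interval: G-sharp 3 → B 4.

G to B spans three letter names (G-A-B), plus an octave — that makes it a tenth of some quality.
A major tenth would be 16 semitones, but G#3 to B4 is 15 — one semitone narrower, making it a minor tenth.
(Equivalently, a compound minor third: a minor third plus an octave.)

minor tenth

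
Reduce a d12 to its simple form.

Each octave removed subtracts seven from the number: 12 − 7 = 5.
So a diminished twelfth is an octave plus a diminished fifth. The quality is unchanged.

diminished 5th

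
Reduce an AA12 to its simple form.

Each octave removed subtracts seven from the number: 12 − 7 = 5.
Quality carries through unchanged, so the simple form is a doubly augmented fifth.

doubly augmented 5th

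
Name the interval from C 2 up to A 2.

major 6th

C to A spans six letter names (C-D-E-F-G-A): a sixth.
The major sixth spans 9 semitones, and C2 to A2 is exactly 9 semitones — so this is a major sixth.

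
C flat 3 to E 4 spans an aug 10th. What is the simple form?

A3

Subtracting seven from the interval number removes an octave: 10 − 7 = 3.
So an augmented tenth is an octave plus an augmented third. The quality is unchanged.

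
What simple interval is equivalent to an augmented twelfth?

augmented fifth

Subtracting seven from the interval number removes an octave: 12 − 7 = 5.
So an augmented twelfth is an octave plus an augmented fifth. The quality is unchanged.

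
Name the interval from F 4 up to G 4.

major 2nd

F to G spans two letter names (F-G), so the interval is some kind of second.
F4 to G4 is 2 semitones, matching the major second exactly, so the quality is major.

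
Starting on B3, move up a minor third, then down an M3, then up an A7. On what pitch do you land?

Up a minor third from B3: D4 (3 semitones up).
D4 down a major third → Bb3 (4 semitones).
Up an augmented seventh from Bb3: A#4 (12 semitones up).

A#4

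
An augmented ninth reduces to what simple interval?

Subtracting seven from the interval number removes an octave: 9 − 7 = 2.
So an augmented ninth is an octave plus an augmented second. The quality is unchanged.

A2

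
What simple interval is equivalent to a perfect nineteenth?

Take out 2 octaves (14 from the number): 19 − 14 = 5.
Quality carries through unchanged, so the simple form is a perfect fifth.

perfect fifth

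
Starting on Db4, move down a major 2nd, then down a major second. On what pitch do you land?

Down a major second from Db4: Cb4 (2 semitones down).
Down a major second from Cb4: Bbb3 (2 semitones down).

Bbb3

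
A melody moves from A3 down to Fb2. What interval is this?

augmented tenth

Descending from A3 to Fb2 is the same interval as ascending Fb2 to A3.
F to A spans three letter names (F-G-A), plus an octave: a tenth.
The major tenth is 16 semitones; here we have 17, one semitone wider: augmented.
(Equivalently, a compound augmented third: an augmented third plus an octave.)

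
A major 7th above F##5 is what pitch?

E##6

Counting seven letter names up from F lands on E.
Moving 11 semitones up from F##5 (the size of a major seventh) reaches E##6.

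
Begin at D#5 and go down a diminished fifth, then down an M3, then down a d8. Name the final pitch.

E##3

D#5 down a diminished fifth → G##4 (6 semitones).
G##4 down a major third → E#4 (4 semitones).
A diminished octave down from E#4 is E##3.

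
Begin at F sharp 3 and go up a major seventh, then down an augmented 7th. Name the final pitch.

F 3

A major seventh up from F#3 is E#4.
Down an augmented seventh from E#4: F3 (12 semitones down).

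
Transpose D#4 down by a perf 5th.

Counting five letter names down from D lands on G.
Moving 7 semitones down from D#4 (the size of a perfect fifth) reaches G#3.

G#3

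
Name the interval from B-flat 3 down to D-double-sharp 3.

Descending from Bb3 to D##3 is the same interval as ascending D##3 to Bb3.
D to B spans six letter names (D-E-F-G-A-B) — that makes it a sixth of some quality.
The major sixth is 9 semitones; here we have 6, three semitones narrower: doubly diminished.

doubly diminished sixth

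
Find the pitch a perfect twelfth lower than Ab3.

Counting five letter names plus an octave down from A lands on D.
A perfect twelfth spans 19 semitones, so from Ab3 the target pitch is Db2.

Db2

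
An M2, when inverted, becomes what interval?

The rule of nine gives the new number: 9 − 2 = 7, so a second becomes a seventh.
And major becomes minor under inversion, so we get a minor seventh.

m7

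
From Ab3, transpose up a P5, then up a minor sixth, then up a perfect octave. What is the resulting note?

Cb6

Ab3 up a perfect fifth → Eb4 (7 semitones).
A minor sixth up from Eb4 is Cb5.
A perfect octave up from Cb5 is Cb6.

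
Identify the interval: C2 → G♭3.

d12

C to G spans five letter names (C-D-E-F-G), plus an octave: a twelfth.
C2 to Gb3 spans 18 semitones — one semitone narrower than the perfect twelfth (19) — giving a diminished twelfth.
(Equivalently, a compound diminished fifth: a diminished fifth plus an octave.)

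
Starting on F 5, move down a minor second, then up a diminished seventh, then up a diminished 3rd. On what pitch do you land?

F double-flat 6

Down a minor second from F5: E5 (1 semitone down).
Up a diminished seventh from E5: Db6 (9 semitones up).
Db6 up a diminished third → Fbb6 (2 semitones).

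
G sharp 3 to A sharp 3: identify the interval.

major 2nd

G to A spans two letter names (G-A): a second.
The major second spans 2 semitones, and G#3 to A#3 is exactly 2 semitones — so this is a major second.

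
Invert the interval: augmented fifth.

diminished fourth

The rule of nine gives the new number: 9 − 5 = 4, so a fifth becomes a fourth.
Quality inverts too: augmented becomes diminished. That makes the inversion a diminished fourth.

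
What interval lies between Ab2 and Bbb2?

minor second

A to B spans two letter names (A-B): a second.
At 1 semitone, Ab2→Bbb2 falls one short of a major second: minor.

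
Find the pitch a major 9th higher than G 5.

Counting two letter names plus an octave up from G lands on A.
A major ninth is 14 semitones; 14 semitones up from G5 gives A6.

A 6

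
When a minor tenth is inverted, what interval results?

major 6th

First reduce the compound minor tenth to its simple form, a minor third.
Inverted interval numbers add to nine, so a third pairs with a sixth (3 + 6 = 9).
Quality inverts too: minor becomes major. That makes the inversion a major sixth.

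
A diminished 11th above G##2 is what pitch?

C#4

The eleventh's letter: G up four letter names plus an octave → C.
A diminished eleventh spans 16 semitones, so from G##2 the target pitch is C#4.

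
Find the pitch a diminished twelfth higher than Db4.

The twelfth's letter: D up five letter names plus an octave → A.
A diminished twelfth spans 18 semitones, so from Db4 the target pitch is Abb5.

Abb5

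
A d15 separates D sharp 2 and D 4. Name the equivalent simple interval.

Subtracting seven from the interval number removes an octave: 15 − 7 = 8.
So a diminished fifteenth is an octave plus a diminished octave. The quality is unchanged.

d8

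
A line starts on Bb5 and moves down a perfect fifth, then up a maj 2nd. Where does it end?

Down a perfect fifth from Bb5: Eb5 (7 semitones down).
A major second up from Eb5 is F5.

F5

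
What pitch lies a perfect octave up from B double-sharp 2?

An octave keeps the letter name B, an octave up from B.
Moving 12 semitones up from B##2 (the size of a perfect octave) reaches B##3.

B double-sharp 3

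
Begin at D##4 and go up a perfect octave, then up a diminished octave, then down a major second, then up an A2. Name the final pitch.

D##4 up a perfect octave → D##5 (12 semitones).
Up a diminished octave from D##5: D#6 (11 semitones up).
D#6 down a major second → C#6 (2 semitones).
An augmented second up from C#6 is D##6.

D##6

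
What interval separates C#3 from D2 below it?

Descending from C#3 to D2 is the same interval as ascending D2 to C#3.
D to C spans seven letter names (D-E-F-G-A-B-C), so the interval is some kind of seventh.
D2 to C#3 is 11 semitones, matching the major seventh exactly, so the quality is major.

major seventh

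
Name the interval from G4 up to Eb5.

m6

G to E spans six letter names (G-A-B-C-D-E) — that makes it a sixth of some quality.
A major sixth would be 9 semitones, but G4 to Eb5 is 8 — one semitone narrower, making it a minor sixth.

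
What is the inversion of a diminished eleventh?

augmented fifth

First reduce the compound diminished eleventh to its simple form, a diminished fourth.
The rule of nine gives the new number: 9 − 4 = 5, so a fourth becomes a fifth.
The quality also flips — diminished becomes augmented — giving an augmented fifth.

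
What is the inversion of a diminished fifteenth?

First reduce the compound diminished fifteenth to its simple form, a diminished octave.
Interval numbers invert to sum to nine: 8 + 1 = 9, so an octave inverts to a unison.
Quality inverts too: diminished becomes augmented. That makes the inversion an augmented unison.

augmented unison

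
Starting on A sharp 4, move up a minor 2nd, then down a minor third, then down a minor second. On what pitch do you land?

Up a minor second from A#4: B4 (1 semitone up).
Down a minor third from B4: G#4 (3 semitones down).
Down a minor second from G#4: F##4 (1 semitone down).

F double-sharp 4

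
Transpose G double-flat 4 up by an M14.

Counting seven letter names plus an octave up from G lands on F.
A major fourteenth spans 23 semitones, so from Gbb4 the target pitch is Fb6.

F flat 6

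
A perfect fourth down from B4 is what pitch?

Counting four letter names down from B lands on F.
A perfect fourth spans 5 semitones, so from B4 the target pitch is F#4.

F#4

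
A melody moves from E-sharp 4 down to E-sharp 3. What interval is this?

P8

Descending from E#4 to E#3 is the same interval as ascending E#3 to E#4.
E to E is the same letter name, plus an octave, so the interval is some kind of octave.
The perfect octave spans 12 semitones, and E#3 to E#4 is exactly 12 semitones — so this is a perfect octave.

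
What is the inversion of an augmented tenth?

d6

First reduce the compound augmented tenth to its simple form, an augmented third.
Interval numbers invert to sum to nine: 3 + 6 = 9, so a third inverts to a sixth.
The quality also flips — augmented becomes diminished — giving a diminished sixth.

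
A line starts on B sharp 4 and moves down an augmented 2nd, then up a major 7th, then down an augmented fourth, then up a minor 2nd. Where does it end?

An augmented second down from B#4 is A4.
Up a major seventh from A4: G#5 (11 semitones up).
Down an augmented fourth from G#5: D5 (6 semitones down).
D5 up a minor second → Eb5 (1 semitone).

E flat 5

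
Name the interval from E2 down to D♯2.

Descending from E2 to D#2 is the same interval as ascending D#2 to E2.
D to E spans two letter names (D-E), so the interval is some kind of second.
D#2 to E2 is 1 semitone, a half step short of the major second (2), so this is minor.

minor second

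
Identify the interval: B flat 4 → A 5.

B to A spans seven letter names (B-C-D-E-F-G-A), so the interval is some kind of seventh.
Bb4 to A5 is 11 semitones, matching the major seventh exactly, so the quality is major.

M7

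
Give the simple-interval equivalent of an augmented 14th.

Take out an octave (7 from the number): 14 − 7 = 7.
So an augmented fourteenth is an octave plus an augmented seventh. The quality is unchanged.

augmented seventh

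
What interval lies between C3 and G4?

perfect twelfth

C to G spans five letter names (C-D-E-F-G), plus an octave: a twelfth.
The perfect twelfth spans 19 semitones, and C3 to G4 is exactly 19 semitones — so this is a perfect twelfth.
(Equivalently, a compound perfect fifth: a perfect fifth plus an octave.)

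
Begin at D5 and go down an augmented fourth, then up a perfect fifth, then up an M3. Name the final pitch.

D5 down an augmented fourth → Ab4 (6 semitones).
Up a perfect fifth from Ab4: Eb5 (7 semitones up).
A major third up from Eb5 is G5.

G5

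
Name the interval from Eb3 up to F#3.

E to F spans two letter names (E-F) — that makes it a second of some quality.
A major second would be 2 semitones; Eb3 to F#3 is 3, one semitone wider, so the interval is augmented.

augmented second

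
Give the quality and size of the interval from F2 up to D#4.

augmented thirteenth

F to D spans six letter names (F-G-A-B-C-D), plus an octave — that makes it a thirteenth of some quality.
A major thirteenth would be 21 semitones; F2 to D#4 is 22, one semitone wider, so the interval is augmented.
(Equivalently, a compound augmented sixth: an augmented sixth plus an octave.)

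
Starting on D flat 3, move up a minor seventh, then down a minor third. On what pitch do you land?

A flat 3

A minor seventh up from Db3 is Cb4.
Cb4 down a minor third → Ab3 (3 semitones).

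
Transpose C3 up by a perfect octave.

C4

The letter stays C (same as the start), shifted an octave up.
Moving 12 semitones up from C3 (the size of a perfect octave) reaches C4.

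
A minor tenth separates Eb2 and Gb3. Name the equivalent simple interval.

m3

Each octave removed subtracts seven from the number: 10 − 7 = 3.
Quality carries through unchanged, so the simple form is a minor third.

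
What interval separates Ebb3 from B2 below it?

doubly diminished 4th

Descending from Ebb3 to B2 is the same interval as ascending B2 to Ebb3.
B to E spans four letter names (B-C-D-E): a fourth.
The perfect fourth is 5 semitones; here we have 3, two semitones narrower: doubly diminished.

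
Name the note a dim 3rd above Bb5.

Dbb6

Counting three letter names up from B lands on D.
A diminished third is 2 semitones; 2 semitones up from Bb5 gives Dbb6.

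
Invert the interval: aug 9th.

diminished seventh

First reduce the compound augmented ninth to its simple form, an augmented second.
The rule of nine gives the new number: 9 − 2 = 7, so a second becomes a seventh.
And augmented becomes diminished under inversion, so we get a diminished seventh.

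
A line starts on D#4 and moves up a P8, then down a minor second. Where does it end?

C##5

Up a perfect octave from D#4: D#5 (12 semitones up).
D#5 down a minor second → C##5 (1 semitone).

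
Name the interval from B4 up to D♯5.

major third

B to D spans three letter names (B-C-D): a third.
The major third spans 4 semitones, and B4 to D#5 is exactly 4 semitones — so this is a major third.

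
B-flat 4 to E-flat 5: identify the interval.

B to E spans four letter names (B-C-D-E) — that makes it a fourth of some quality.
The perfect fourth spans 5 semitones, and Bb4 to Eb5 is exactly 5 semitones — so this is a perfect fourth.

perfect 4th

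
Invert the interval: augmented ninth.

First reduce the compound augmented ninth to its simple form, an augmented second.
Inverted interval numbers add to nine, so a second pairs with a seventh (2 + 7 = 9).
Quality inverts too: augmented becomes diminished. That makes the inversion a diminished seventh.

diminished seventh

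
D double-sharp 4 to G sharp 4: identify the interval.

D to G spans four letter names (D-E-F-G) — that makes it a fourth of some quality.
The perfect fourth is 5 semitones; here we have 4, one semitone narrower: diminished.

diminished fourth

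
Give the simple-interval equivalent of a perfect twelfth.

perfect fifth

Each octave removed subtracts seven from the number: 12 − 7 = 5.
That makes a perfect twelfth a compound perfect fifth — an octave plus a perfect fifth.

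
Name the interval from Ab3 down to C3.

Descending from Ab3 to C3 is the same interval as ascending C3 to Ab3.
C to A spans six letter names (C-D-E-F-G-A): a sixth.
A major sixth would be 9 semitones, but C3 to Ab3 is 8 — one semitone narrower, making it a minor sixth.

minor sixth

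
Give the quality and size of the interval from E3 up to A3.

P4

E to A spans four letter names (E-F-G-A) — that makes it a fourth of some quality.
Counting semitones, E3→A3 is 5, which is the perfect fourth.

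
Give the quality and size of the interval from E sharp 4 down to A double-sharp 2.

Descending from E#4 to A##2 is the same interval as ascending A##2 to E#4.
A to E spans five letter names (A-B-C-D-E), plus an octave — that makes it a twelfth of some quality.
A perfect twelfth would be 19 semitones; A##2 to E#4 is 18, one semitone narrower, so the interval is diminished.
(Equivalently, a compound diminished fifth: a diminished fifth plus an octave.)

d12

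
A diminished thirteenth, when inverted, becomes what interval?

augmented 3rd

First reduce the compound diminished thirteenth to its simple form, a diminished sixth.
Inverted interval numbers add to nine, so a sixth pairs with a third (6 + 3 = 9).
And diminished becomes augmented under inversion, so we get an augmented third.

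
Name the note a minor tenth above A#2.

C#4

Three letters up from A (plus an octave) reaches C.
Moving 15 semitones up from A#2 (the size of a minor tenth) reaches C#4.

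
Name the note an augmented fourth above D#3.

The fourth takes the letter from D up to G.
An augmented fourth spans 6 semitones, so from D#3 the target pitch is G##3.

G##3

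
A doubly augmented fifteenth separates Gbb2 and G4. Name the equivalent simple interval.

Each octave removed subtracts seven from the number: 15 − 7 = 8.
That makes a doubly augmented fifteenth a compound doubly augmented octave — an octave plus a doubly augmented octave.

doubly augmented octave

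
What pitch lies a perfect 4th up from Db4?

Counting four letter names up from D lands on G.
A perfect fourth is 5 semitones; 5 semitones up from Db4 gives Gb4.

Gb4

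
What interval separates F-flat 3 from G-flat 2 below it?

minor 7th

Descending from Fb3 to Gb2 is the same interval as ascending Gb2 to Fb3.
G to F spans seven letter names (G-A-B-C-D-E-F): a seventh.
Gb2 to Fb3 is 10 semitones, a half step short of the major seventh (11), so this is minor.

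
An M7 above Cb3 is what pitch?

Counting seven letter names up from C lands on B.
Moving 11 semitones up from Cb3 (the size of a major seventh) reaches Bb3.

Bb3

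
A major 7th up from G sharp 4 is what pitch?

The seventh takes the letter from G up to F.
Moving 11 semitones up from G#4 (the size of a major seventh) reaches F##5.

F double-sharp 5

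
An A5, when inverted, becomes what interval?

Inverted interval numbers add to nine, so a fifth pairs with a fourth (5 + 4 = 9).
And augmented becomes diminished under inversion, so we get a diminished fourth.

d4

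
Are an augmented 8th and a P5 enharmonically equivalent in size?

No

13 semitones (augmented octave) vs 7 semitones (perfect fifth): not equal.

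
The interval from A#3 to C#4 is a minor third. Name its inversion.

The rule of nine gives the new number: 9 − 3 = 6, so a third becomes a sixth.
The quality also flips — minor becomes major — giving a major sixth.

major 6th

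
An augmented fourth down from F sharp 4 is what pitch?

C 4

Counting four letter names down from F lands on C.
Moving 6 semitones down from F#4 (the size of an augmented fourth) reaches C4.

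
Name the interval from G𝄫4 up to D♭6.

augmented 12th

G to D spans five letter names (G-A-B-C-D), plus an octave — that makes it a twelfth of some quality.
The perfect twelfth is 19 semitones; here we have 20, one semitone wider: augmented.
(Equivalently, a compound augmented fifth: an augmented fifth plus an octave.)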